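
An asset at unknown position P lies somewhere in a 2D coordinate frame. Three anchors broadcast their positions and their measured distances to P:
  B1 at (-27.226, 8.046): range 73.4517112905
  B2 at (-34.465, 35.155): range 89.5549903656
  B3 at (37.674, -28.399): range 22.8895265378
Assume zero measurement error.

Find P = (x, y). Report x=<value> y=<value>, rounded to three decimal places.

x=44.745 y=-6.629

eq1: (x + 27.226)² + (y − 8.046)² = 73.4517112905²
eq2: (x + 34.465)² + (y − 35.155)² = 89.5549903656²
eq3: (x − 37.674)² + (y + 28.399)² = 22.8895265378²
eq1−eq2, eq1−eq3 (x²,y² cancel):
  -14.478·x + 54.218·y = -1007.225350
  129.800·x − 72.890·y = 6291.063751
det = -14.478·-72.890 − 54.218·129.800 = -5982.194980
x = (-1007.225350·-72.890 − 54.218·6291.063751) / -5982.194980 = 44.744820
y = (-14.478·6291.063751 − -1007.225350·129.800) / -5982.194980 = -6.628976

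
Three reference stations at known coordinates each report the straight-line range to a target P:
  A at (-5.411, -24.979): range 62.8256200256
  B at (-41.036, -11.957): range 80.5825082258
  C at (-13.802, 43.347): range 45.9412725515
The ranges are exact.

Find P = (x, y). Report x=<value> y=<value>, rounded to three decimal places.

eq1: (x + 5.411)² + (y + 24.979)² = 62.8256200256²
eq2: (x + 41.036)² + (y + 11.957)² = 80.5825082258²
eq3: (x + 13.802)² + (y − 43.347)² = 45.9412725515²
eq2−eq1, eq2−eq3 (x²,y² cancel):
  71.250·x − 26.044·y = 1372.788317
  54.468·x + 110.608·y = 4625.474576
det = 71.250·110.608 − -26.044·54.468 = 9299.384592
x = (1372.788317·110.608 − -26.044·4625.474576) / 9299.384592 = 29.282285
y = (71.250·4625.474576 − 1372.788317·54.468) / 9299.384592 = 27.398805

x=29.282 y=27.399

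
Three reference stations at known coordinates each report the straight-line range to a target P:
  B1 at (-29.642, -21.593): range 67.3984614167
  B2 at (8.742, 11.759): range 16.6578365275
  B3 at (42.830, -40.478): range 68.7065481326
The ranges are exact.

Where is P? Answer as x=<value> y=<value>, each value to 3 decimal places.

x=19.770 y=24.243

eq1: (x + 29.642)² + (y + 21.593)² = 67.3984614167²
eq2: (x − 8.742)² + (y − 11.759)² = 16.6578365275²
eq3: (x − 42.830)² + (y + 40.478)² = 68.7065481326²
eq2−eq1, eq2−eq3 (x²,y² cancel):
  -76.768·x − 66.704·y = -3134.859916
  68.176·x − 104.474·y = -1184.925500
det = -76.768·-104.474 − -66.704·68.176 = 12567.871936
x = (-3134.859916·-104.474 − -66.704·-1184.925500) / 12567.871936 = 19.770418
y = (-76.768·-1184.925500 − -3134.859916·68.176) / 12567.871936 = 24.243291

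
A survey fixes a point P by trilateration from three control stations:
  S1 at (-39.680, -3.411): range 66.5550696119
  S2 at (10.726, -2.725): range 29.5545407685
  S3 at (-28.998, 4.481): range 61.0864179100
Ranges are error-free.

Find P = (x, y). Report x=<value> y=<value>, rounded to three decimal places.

eq1: (x + 39.680)² + (y + 3.411)² = 66.5550696119²
eq2: (x − 10.726)² + (y + 2.725)² = 29.5545407685²
eq3: (x + 28.998)² + (y − 4.481)² = 61.0864179100²
eq1−eq2, eq1−eq3 (x²,y² cancel):
  100.812·x + 1.372·y = 2092.441791
  21.364·x + 15.784·y = -27.147118
det = 100.812·15.784 − 1.372·21.364 = 1561.905200
x = (2092.441791·15.784 − 1.372·-27.147118) / 1561.905200 = 21.169241
y = (100.812·-27.147118 − 2092.441791·21.364) / 1561.905200 = -30.372958

x=21.169 y=-30.373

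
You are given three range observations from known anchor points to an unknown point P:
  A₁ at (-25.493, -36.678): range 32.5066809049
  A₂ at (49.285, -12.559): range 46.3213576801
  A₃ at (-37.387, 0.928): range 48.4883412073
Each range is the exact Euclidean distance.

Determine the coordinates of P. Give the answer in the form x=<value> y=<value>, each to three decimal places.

x=4.341 y=-23.769

eq1: (x + 25.493)² + (y + 36.678)² = 32.5066809049²
eq2: (x − 49.285)² + (y + 12.559)² = 46.3213576801²
eq3: (x + 37.387)² + (y − 0.928)² = 48.4883412073²
eq2−eq3, eq2−eq1 (x²,y² cancel):
  -173.344·x + 26.974·y = -1393.541809
  -149.556·x − 48.238·y = 497.412901
det = -173.344·-48.238 − 26.974·-149.556 = 12395.891416
x = (-1393.541809·-48.238 − 26.974·497.412901) / 12395.891416 = 4.340507
y = (-173.344·497.412901 − -1393.541809·-149.556) / 12395.891416 = -23.768850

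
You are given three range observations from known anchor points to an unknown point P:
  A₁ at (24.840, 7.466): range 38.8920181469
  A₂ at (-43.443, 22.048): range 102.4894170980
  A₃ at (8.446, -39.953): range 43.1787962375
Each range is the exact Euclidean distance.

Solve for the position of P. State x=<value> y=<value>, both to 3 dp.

eq1: (x − 24.840)² + (y − 7.466)² = 38.8920181469²
eq2: (x + 43.443)² + (y − 22.048)² = 102.4894170980²
eq3: (x − 8.446)² + (y + 39.953)² = 43.1787962375²
eq1−eq2, eq1−eq3 (x²,y² cancel):
  -136.566·x + 29.164·y = -7290.849745
  -32.788·x − 94.838·y = 642.991000
det = -136.566·-94.838 − 29.164·-32.788 = 13907.875540
x = (-7290.849745·-94.838 − 29.164·642.991000) / 13907.875540 = 48.368093
y = (-136.566·642.991000 − -7290.849745·-32.788) / 13907.875540 = -23.502014

x=48.368 y=-23.502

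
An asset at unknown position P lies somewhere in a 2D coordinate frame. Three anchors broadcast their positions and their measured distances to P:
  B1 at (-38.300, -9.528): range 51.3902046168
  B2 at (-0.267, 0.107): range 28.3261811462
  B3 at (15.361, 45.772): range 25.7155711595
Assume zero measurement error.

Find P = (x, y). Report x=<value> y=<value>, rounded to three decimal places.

x=-3.463 y=28.252

eq1: (x + 38.300)² + (y + 9.528)² = 51.3902046168²
eq2: (x + 0.267)² + (y − 0.107)² = 28.3261811462²
eq3: (x − 15.361)² + (y − 45.772)² = 25.7155711595²
eq3−eq2, eq3−eq1 (x²,y² cancel):
  -31.256·x − 91.330·y = -2472.035505
  -107.322·x − 110.600·y = -2753.026051
det = -31.256·-110.600 − -91.330·-107.322 = -6344.804660
x = (-2472.035505·-110.600 − -91.330·-2753.026051) / -6344.804660 = -3.463189
y = (-31.256·-2753.026051 − -2472.035505·-107.322) / -6344.804660 = 28.252282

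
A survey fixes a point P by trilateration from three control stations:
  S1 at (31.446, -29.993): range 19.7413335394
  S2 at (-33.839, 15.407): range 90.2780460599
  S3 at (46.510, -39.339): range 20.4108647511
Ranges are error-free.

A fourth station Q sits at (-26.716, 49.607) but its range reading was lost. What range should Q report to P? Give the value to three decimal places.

eq1: (x − 31.446)² + (y + 29.993)² = 19.7413335394²
eq2: (x + 33.839)² + (y − 15.407)² = 90.2780460599²
eq3: (x − 46.510)² + (y + 39.339)² = 20.4108647511²
eq3−eq1, eq3−eq2 (x²,y² cancel):
  -30.128·x + 18.692·y = -1795.422906
  -160.698·x + 109.492·y = -10061.805652
det = -30.128·109.492 − 18.692·-160.698 = -295.007960
x = (-1795.422906·109.492 − 18.692·-10061.805652) / -295.007960 = 28.843878
y = (-30.128·-10061.805652 − -1795.422906·-160.698) / -295.007960 = -49.562088
|P − Q| = √((28.843878 − -26.716)² + (-49.562088 − 49.607)²) = 113.672372

113.672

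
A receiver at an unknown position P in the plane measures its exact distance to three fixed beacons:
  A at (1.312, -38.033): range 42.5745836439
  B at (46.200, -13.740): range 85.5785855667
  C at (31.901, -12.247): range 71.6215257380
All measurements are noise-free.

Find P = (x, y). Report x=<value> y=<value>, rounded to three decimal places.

x=-38.792 y=-23.741

eq1: (x − 1.312)² + (y + 38.033)² = 42.5745836439²
eq2: (x − 46.200)² + (y + 13.740)² = 85.5785855667²
eq3: (x − 31.901)² + (y + 12.247)² = 71.6215257380²
eq2−eq3, eq2−eq1 (x²,y² cancel):
  -28.598·x + 2.986·y = 1038.486569
  -89.776·x − 48.586·y = 4636.101968
det = -28.598·-48.586 − 2.986·-89.776 = 1657.533564
x = (1038.486569·-48.586 − 2.986·4636.101968) / 1657.533564 = -38.792161
y = (-28.598·4636.101968 − 1038.486569·-89.776) / 1657.533564 = -23.741344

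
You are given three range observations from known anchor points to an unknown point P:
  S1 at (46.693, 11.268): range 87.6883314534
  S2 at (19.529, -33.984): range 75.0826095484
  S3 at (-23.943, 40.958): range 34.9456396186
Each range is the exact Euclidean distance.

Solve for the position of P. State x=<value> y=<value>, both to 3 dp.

eq1: (x − 46.693)² + (y − 11.268)² = 87.6883314534²
eq2: (x − 19.529)² + (y + 33.984)² = 75.0826095484²
eq3: (x + 23.943)² + (y − 40.958)² = 34.9456396186²
eq1−eq2, eq1−eq3 (x²,y² cancel):
  -54.328·x − 90.504·y = 1280.935240
  -141.272·x + 59.380·y = 6411.666685
det = -54.328·59.380 − -90.504·-141.272 = -16011.677728
x = (1280.935240·59.380 − -90.504·6411.666685) / -16011.677728 = -40.991546
y = (-54.328·6411.666685 − 1280.935240·-141.272) / -16011.677728 = 10.453167

x=-40.992 y=10.453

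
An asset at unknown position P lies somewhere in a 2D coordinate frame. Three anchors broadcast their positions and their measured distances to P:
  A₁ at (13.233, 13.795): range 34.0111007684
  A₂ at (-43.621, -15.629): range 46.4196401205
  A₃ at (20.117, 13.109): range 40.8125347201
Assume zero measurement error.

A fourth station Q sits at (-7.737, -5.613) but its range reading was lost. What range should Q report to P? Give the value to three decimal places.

eq1: (x − 13.233)² + (y − 13.795)² = 34.0111007684²
eq2: (x + 43.621)² + (y + 15.629)² = 46.4196401205²
eq3: (x − 20.117)² + (y − 13.109)² = 40.8125347201²
eq1−eq2, eq1−eq3 (x²,y² cancel):
  -113.708·x − 58.848·y = 783.614955
  13.768·x − 1.372·y = -297.782759
det = -113.708·-1.372 − -58.848·13.768 = 966.226640
x = (783.614955·-1.372 − -58.848·-297.782759) / 966.226640 = -19.249148
y = (-113.708·-297.782759 − 783.614955·13.768) / 966.226640 = 23.877908
|P − Q| = √((-19.249148 − -7.737)² + (23.877908 − -5.613)²) = 31.658225

31.658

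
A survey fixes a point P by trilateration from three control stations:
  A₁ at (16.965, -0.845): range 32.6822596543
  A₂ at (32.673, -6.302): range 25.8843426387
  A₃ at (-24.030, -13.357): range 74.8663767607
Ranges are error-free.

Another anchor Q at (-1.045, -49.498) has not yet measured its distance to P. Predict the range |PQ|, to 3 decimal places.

80.376

eq1: (x − 16.965)² + (y + 0.845)² = 32.6822596543²
eq2: (x − 32.673)² + (y + 6.302)² = 25.8843426387²
eq3: (x + 24.030)² + (y + 13.357)² = 74.8663767607²
eq1−eq2, eq1−eq3 (x²,y² cancel):
  31.416·x − 10.914·y = 1216.845785
  -81.990·x − 25.024·y = -4069.519174
det = 31.416·-25.024 − -10.914·-81.990 = -1680.992844
x = (1216.845785·-25.024 − -10.914·-4069.519174) / -1680.992844 = 44.536228
y = (31.416·-4069.519174 − 1216.845785·-81.990) / -1680.992844 = 16.703717
|P − Q| = √((44.536228 − -1.045)² + (16.703717 − -49.498)²) = 80.376089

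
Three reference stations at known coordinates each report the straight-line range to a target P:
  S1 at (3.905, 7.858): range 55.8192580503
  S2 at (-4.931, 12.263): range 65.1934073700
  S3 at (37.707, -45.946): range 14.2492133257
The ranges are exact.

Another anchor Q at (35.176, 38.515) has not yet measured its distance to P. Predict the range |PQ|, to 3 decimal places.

eq1: (x − 3.905)² + (y − 7.858)² = 55.8192580503²
eq2: (x + 4.931)² + (y − 12.263)² = 65.1934073700²
eq3: (x − 37.707)² + (y + 45.946)² = 14.2492133257²
eq2−eq3, eq2−eq1 (x²,y² cancel):
  85.276·x − 116.418·y = 7405.297119
  17.672·x − 8.810·y = 1036.692054
det = 85.276·-8.810 − -116.418·17.672 = 1306.057336
x = (7405.297119·-8.810 − -116.418·1036.692054) / 1306.057336 = 42.455217
y = (85.276·1036.692054 − 7405.297119·17.672) / 1306.057336 = -32.511175
|P − Q| = √((42.455217 − 35.176)² + (-32.511175 − 38.515)²) = 71.398211

71.398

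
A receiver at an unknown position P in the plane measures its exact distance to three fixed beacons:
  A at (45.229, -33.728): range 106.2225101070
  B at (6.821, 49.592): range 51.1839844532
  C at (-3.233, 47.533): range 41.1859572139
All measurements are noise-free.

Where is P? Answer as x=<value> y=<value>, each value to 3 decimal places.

eq1: (x − 45.229)² + (y + 33.728)² = 106.2225101070²
eq2: (x − 6.821)² + (y − 49.592)² = 51.1839844532²
eq3: (x + 3.233)² + (y − 47.533)² = 41.1859572139²
eq1−eq3, eq1−eq2 (x²,y² cancel):
  -96.924·x + 162.522·y = 8673.536535
  -76.816·x + 166.640·y = 7986.073469
det = -96.924·166.640 − 162.522·-76.816 = -3667.125408
x = (8673.536535·166.640 − 162.522·7986.073469) / -3667.125408 = -40.207378
y = (-96.924·7986.073469 − 8673.536535·-76.816) / -3667.125408 = 29.389724

x=-40.207 y=29.390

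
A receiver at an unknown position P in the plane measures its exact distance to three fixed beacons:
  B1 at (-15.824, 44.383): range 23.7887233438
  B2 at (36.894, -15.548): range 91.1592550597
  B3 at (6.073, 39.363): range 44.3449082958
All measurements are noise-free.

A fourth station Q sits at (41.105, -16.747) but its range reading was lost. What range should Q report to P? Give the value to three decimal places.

95.317

eq1: (x + 15.824)² + (y − 44.383)² = 23.7887233438²
eq2: (x − 36.894)² + (y + 15.548)² = 91.1592550597²
eq3: (x − 6.073)² + (y − 39.363)² = 44.3449082958²
eq2−eq1, eq2−eq3 (x²,y² cancel):
  -105.436·x + 119.862·y = 8361.448550
  -61.642·x + 109.822·y = 6326.958449
det = -105.436·109.822 − 119.862·-61.642 = -4190.658988
x = (8361.448550·109.822 − 119.862·6326.958449) / -4190.658988 = -38.158464
y = (-105.436·6326.958449 − 8361.448550·-61.642) / -4190.658988 = 36.193062
|P − Q| = √((-38.158464 − 41.105)² + (36.193062 − -16.747)²) = 95.317086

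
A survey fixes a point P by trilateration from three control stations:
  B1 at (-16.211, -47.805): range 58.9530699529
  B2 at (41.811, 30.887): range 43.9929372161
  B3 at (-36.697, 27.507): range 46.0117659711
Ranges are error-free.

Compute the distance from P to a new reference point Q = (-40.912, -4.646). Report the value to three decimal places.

eq1: (x + 16.211)² + (y + 47.805)² = 58.9530699529²
eq2: (x − 41.811)² + (y − 30.887)² = 43.9929372161²
eq3: (x + 36.697)² + (y − 27.507)² = 46.0117659711²
eq1−eq3, eq1−eq2 (x²,y² cancel):
  -40.972·x + 150.624·y = 913.572161
  116.044·x + 157.384·y = 1694.137876
det = -40.972·157.384 − 150.624·116.044 = -23927.348704
x = (913.572161·157.384 − 150.624·1694.137876) / -23927.348704 = 4.655601
y = (-40.972·1694.137876 − 913.572161·116.044) / -23927.348704 = 7.331643
|P − Q| = √((4.655601 − -40.912)² + (7.331643 − -4.646)²) = 47.115498

47.115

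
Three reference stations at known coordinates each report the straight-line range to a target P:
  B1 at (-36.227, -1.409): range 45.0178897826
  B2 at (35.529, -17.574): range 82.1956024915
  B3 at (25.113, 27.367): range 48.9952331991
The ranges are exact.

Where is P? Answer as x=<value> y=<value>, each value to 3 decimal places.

x=-21.872 y=41.259

eq1: (x + 36.227)² + (y + 1.409)² = 45.0178897826²
eq2: (x − 35.529)² + (y + 17.574)² = 82.1956024915²
eq3: (x − 25.113)² + (y − 27.367)² = 48.9952331991²
eq3−eq1, eq3−eq2 (x²,y² cancel):
  -122.680·x − 57.552·y = 308.687828
  20.832·x − 89.882·y = -4164.044334
det = -122.680·-89.882 − -57.552·20.832 = 12225.647024
x = (308.687828·-89.882 − -57.552·-4164.044334) / 12225.647024 = -21.871608
y = (-122.680·-4164.044334 − 308.687828·20.832) / 12225.647024 = 41.258706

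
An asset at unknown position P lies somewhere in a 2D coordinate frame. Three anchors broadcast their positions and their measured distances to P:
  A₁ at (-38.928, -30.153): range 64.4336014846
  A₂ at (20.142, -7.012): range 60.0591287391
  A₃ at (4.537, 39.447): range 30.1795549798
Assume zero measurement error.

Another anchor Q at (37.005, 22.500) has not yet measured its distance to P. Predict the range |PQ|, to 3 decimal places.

eq1: (x + 38.928)² + (y + 30.153)² = 64.4336014846²
eq2: (x − 20.142)² + (y + 7.012)² = 60.0591287391²
eq3: (x − 4.537)² + (y − 39.447)² = 30.1795549798²
eq1−eq3, eq1−eq2 (x²,y² cancel):
  86.930·x + 139.200·y = 2392.941047
  118.140·x + 46.282·y = -1425.134230
det = 86.930·46.282 − 139.200·118.140 = -12421.793740
x = (2392.941047·46.282 − 139.200·-1425.134230) / -12421.793740 = -24.886002
y = (86.930·-1425.134230 − 2392.941047·118.140) / -12421.793740 = 32.731905
|P − Q| = √((-24.886002 − 37.005)² + (32.731905 − 22.500)²) = 62.731077

62.731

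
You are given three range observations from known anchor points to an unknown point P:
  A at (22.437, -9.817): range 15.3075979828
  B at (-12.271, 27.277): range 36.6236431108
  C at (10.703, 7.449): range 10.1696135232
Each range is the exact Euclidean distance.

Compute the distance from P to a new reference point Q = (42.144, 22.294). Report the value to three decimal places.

eq1: (x − 22.437)² + (y + 9.817)² = 15.3075979828²
eq2: (x + 12.271)² + (y − 27.277)² = 36.6236431108²
eq3: (x − 10.703)² + (y − 7.449)² = 10.1696135232²
eq3−eq1, eq3−eq2 (x²,y² cancel):
  23.468·x − 34.532·y = 298.849131
  -45.948·x + 39.656·y = -513.299835
det = 23.468·39.656 − -34.532·-45.948 = -656.029328
x = (298.849131·39.656 − -34.532·-513.299835) / -656.029328 = 8.954034
y = (23.468·-513.299835 − 298.849131·-45.948) / -656.029328 = -2.569091
|P − Q| = √((8.954034 − 42.144)² + (-2.569091 − 22.294)²) = 41.469835

41.470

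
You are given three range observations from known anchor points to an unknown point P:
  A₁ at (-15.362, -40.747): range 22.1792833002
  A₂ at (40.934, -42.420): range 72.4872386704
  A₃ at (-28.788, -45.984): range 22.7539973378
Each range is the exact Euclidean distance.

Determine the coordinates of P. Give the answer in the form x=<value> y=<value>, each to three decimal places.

eq1: (x + 15.362)² + (y + 40.747)² = 22.1792833002²
eq2: (x − 40.934)² + (y + 42.420)² = 72.4872386704²
eq3: (x + 28.788)² + (y + 45.984)² = 22.7539973378²
eq2−eq3, eq2−eq1 (x²,y² cancel):
  -139.444·x − 7.128·y = 4204.883819
  -112.592·x + 3.346·y = 3183.739459
det = -139.444·3.346 − -7.128·-112.592 = -1269.135400
x = (4204.883819·3.346 − -7.128·3183.739459) / -1269.135400 = -28.967150
y = (-139.444·3183.739459 − 4204.883819·-112.592) / -1269.135400 = -23.230708

x=-28.967 y=-23.231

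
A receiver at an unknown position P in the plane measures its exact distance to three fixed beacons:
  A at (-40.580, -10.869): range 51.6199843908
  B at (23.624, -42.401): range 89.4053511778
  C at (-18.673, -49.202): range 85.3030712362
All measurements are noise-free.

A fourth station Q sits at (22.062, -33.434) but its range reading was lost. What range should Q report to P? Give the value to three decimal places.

80.837

eq1: (x + 40.580)² + (y + 10.869)² = 51.6199843908²
eq2: (x − 23.624)² + (y + 42.401)² = 89.4053511778²
eq3: (x + 18.673)² + (y + 49.202)² = 85.3030712362²
eq1−eq3, eq1−eq2 (x²,y² cancel):
  43.814·x − 76.666·y = -3607.345002
  128.408·x − 63.064·y = -4737.627415
det = 43.814·-63.064 − -76.666·128.408 = 7081.441632
x = (-3607.345002·-63.064 − -76.666·-4737.627415) / 7081.441632 = -19.165778
y = (43.814·-4737.627415 − -3607.345002·128.408) / 7081.441632 = 36.099648
|P − Q| = √((-19.165778 − 22.062)² + (36.099648 − -33.434)²) = 80.837231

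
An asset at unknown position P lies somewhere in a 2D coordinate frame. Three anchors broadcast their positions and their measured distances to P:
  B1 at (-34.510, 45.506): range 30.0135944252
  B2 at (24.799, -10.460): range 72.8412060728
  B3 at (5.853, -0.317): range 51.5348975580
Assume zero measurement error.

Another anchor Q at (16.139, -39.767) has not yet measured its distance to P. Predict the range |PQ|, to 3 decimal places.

eq1: (x + 34.510)² + (y − 45.506)² = 30.0135944252²
eq2: (x − 24.799)² + (y + 10.460)² = 72.8412060728²
eq3: (x − 5.853)² + (y + 0.317)² = 51.5348975580²
eq2−eq3, eq2−eq1 (x²,y² cancel):
  -37.892·x + 20.286·y = 1959.951733
  -118.618·x + 111.932·y = 6942.359587
det = -37.892·111.932 − 20.286·-118.618 = -1835.042596
x = (1959.951733·111.932 − 20.286·6942.359587) / -1835.042596 = -42.804789
y = (-37.892·6942.359587 − 1959.951733·-118.618) / -1835.042596 = 16.661376
|P − Q| = √((-42.804789 − 16.139)² + (16.661376 − -39.767)²) = 81.599828

81.600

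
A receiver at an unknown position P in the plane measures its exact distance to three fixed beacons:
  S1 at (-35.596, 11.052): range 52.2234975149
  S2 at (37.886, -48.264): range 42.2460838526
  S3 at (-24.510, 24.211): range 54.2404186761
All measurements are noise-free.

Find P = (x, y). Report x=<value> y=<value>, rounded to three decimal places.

x=5.825 y=-20.754

eq1: (x + 35.596)² + (y − 11.052)² = 52.2234975149²
eq2: (x − 37.886)² + (y + 48.264)² = 42.2460838526²
eq3: (x + 24.510)² + (y − 24.211)² = 54.2404186761²
eq1−eq2, eq1−eq3 (x²,y² cancel):
  146.964·x − 118.632·y = 3318.102864
  22.172·x + 26.318·y = -417.038624
det = 146.964·26.318 − -118.632·22.172 = 6498.107256
x = (3318.102864·26.318 − -118.632·-417.038624) / 6498.107256 = 5.825035
y = (146.964·-417.038624 − 3318.102864·22.172) / 6498.107256 = -20.753526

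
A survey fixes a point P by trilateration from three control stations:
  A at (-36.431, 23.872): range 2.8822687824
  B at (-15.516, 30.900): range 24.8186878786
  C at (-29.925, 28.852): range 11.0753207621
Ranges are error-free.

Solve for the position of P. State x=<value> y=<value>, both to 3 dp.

x=-38.740 y=22.147

eq1: (x + 36.431)² + (y − 23.872)² = 2.8822687824²
eq2: (x + 15.516)² + (y − 30.900)² = 24.8186878786²
eq3: (x + 29.925)² + (y − 28.852)² = 11.0753207621²
eq1−eq2, eq1−eq3 (x²,y² cancel):
  41.830·x + 14.056·y = -1309.193684
  13.012·x + 9.960·y = -283.501873
det = 41.830·9.960 − 14.056·13.012 = 233.730128
x = (-1309.193684·9.960 − 14.056·-283.501873) / 233.730128 = -38.739836
y = (41.830·-283.501873 − -1309.193684·13.012) / 233.730128 = 22.146674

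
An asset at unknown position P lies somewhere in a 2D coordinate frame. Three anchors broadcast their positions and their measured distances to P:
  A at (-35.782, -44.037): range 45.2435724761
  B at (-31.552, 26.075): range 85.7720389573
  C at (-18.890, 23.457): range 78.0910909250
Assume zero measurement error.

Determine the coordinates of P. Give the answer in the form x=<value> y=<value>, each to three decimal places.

x=9.139 y=-49.431

eq1: (x + 35.782)² + (y + 44.037)² = 45.2435724761²
eq2: (x + 31.552)² + (y − 26.075)² = 85.7720389573²
eq3: (x + 18.890)² + (y − 23.457)² = 78.0910909250²
eq3−eq1, eq3−eq2 (x²,y² cancel):
  -33.784·x − 134.988·y = 6363.783575
  -25.324·x + 5.236·y = -490.252805
det = -33.784·5.236 − -134.988·-25.324 = -3595.329136
x = (6363.783575·5.236 − -134.988·-490.252805) / -3595.329136 = 9.138934
y = (-33.784·-490.252805 − 6363.783575·-25.324) / -3595.329136 = -49.430567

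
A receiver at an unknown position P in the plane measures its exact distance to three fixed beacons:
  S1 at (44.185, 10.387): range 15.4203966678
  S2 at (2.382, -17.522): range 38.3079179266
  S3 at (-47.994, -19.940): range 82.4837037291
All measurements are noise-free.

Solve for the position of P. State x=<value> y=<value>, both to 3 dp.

x=28.765 y=10.253

eq1: (x − 44.185)² + (y − 10.387)² = 15.4203966678²
eq2: (x − 2.382)² + (y + 17.522)² = 38.3079179266²
eq3: (x + 47.994)² + (y + 19.940)² = 82.4837037291²
eq2−eq1, eq2−eq3 (x²,y² cancel):
  83.606·x + 55.818·y = 2977.217528
  -100.752·x − 4.836·y = -2947.731577
det = 83.606·-4.836 − 55.818·-100.752 = 5219.456520
x = (2977.217528·-4.836 − 55.818·-2947.731577) / 5219.456520 = 28.765190
y = (83.606·-2947.731577 − 2977.217528·-100.752) / 5219.456520 = 10.252518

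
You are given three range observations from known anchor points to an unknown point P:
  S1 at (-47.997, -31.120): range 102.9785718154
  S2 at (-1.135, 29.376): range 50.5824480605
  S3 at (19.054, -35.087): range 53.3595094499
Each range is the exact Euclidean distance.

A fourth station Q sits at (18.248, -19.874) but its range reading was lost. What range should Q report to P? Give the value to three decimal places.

41.487

eq1: (x + 47.997)² + (y + 31.120)² = 102.9785718154²
eq2: (x + 1.135)² + (y − 29.376)² = 50.5824480605²
eq3: (x − 19.054)² + (y + 35.087)² = 53.3595094499²
eq1−eq3, eq1−eq2 (x²,y² cancel):
  134.102·x − 7.934·y = 6079.335080
  93.724·x + 120.992·y = 5638.073393
det = 134.102·120.992 − -7.934·93.724 = 16968.875400
x = (6079.335080·120.992 − -7.934·5638.073393) / 16968.875400 = 45.983211
y = (134.102·5638.073393 − 6079.335080·93.724) / 16968.875400 = 10.978766
|P − Q| = √((45.983211 − 18.248)² + (10.978766 − -19.874)²) = 41.486566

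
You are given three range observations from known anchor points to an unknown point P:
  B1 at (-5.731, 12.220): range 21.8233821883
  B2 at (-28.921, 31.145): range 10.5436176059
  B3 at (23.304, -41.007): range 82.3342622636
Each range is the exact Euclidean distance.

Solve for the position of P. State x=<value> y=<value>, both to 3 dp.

x=-18.444 y=29.958

eq1: (x + 5.731)² + (y − 12.220)² = 21.8233821883²
eq2: (x + 28.921)² + (y − 31.145)² = 10.5436176059²
eq3: (x − 23.304)² + (y + 41.007)² = 82.3342622636²
eq2−eq3, eq2−eq1 (x²,y² cancel):
  104.450·x − 144.304·y = -6249.547671
  46.380·x − 37.850·y = -1989.354643
det = 104.450·-37.850 − -144.304·46.380 = 2739.387020
x = (-6249.547671·-37.850 − -144.304·-1989.354643) / 2739.387020 = -18.444438
y = (104.450·-1989.354643 − -6249.547671·46.380) / 2739.387020 = 29.957771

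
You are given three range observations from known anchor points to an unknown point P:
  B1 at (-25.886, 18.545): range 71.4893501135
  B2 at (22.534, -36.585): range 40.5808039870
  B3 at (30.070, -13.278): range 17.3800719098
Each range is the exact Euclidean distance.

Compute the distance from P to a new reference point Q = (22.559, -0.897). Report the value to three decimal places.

20.210

eq1: (x + 25.886)² + (y − 18.545)² = 71.4893501135²
eq2: (x − 22.534)² + (y + 36.585)² = 40.5808039870²
eq3: (x − 30.070)² + (y + 13.278)² = 17.3800719098²
eq1−eq2, eq1−eq3 (x²,y² cancel):
  96.840·x − 110.260·y = 4296.166887
  111.912·x − 63.646·y = 4875.168443
det = 96.840·-63.646 − -110.260·111.912 = 6175.938480
x = (4296.166887·-63.646 − -110.260·4875.168443) / 6175.938480 = 42.763094
y = (96.840·4875.168443 − 4296.166887·111.912) / 6175.938480 = -1.405668
|P − Q| = √((42.763094 − 22.559)² + (-1.405668 − -0.897)²) = 20.210496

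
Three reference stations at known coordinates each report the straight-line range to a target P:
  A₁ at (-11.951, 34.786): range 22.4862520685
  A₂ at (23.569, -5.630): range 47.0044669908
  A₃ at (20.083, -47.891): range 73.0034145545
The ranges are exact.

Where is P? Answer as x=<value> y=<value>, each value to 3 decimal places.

x=-19.344 y=13.550

eq1: (x + 11.951)² + (y − 34.786)² = 22.4862520685²
eq2: (x − 23.569)² + (y + 5.630)² = 47.0044669908²
eq3: (x − 20.083)² + (y + 47.891)² = 73.0034145545²
eq3−eq2, eq3−eq1 (x²,y² cancel):
  6.972·x + 84.522·y = 1010.398511
  -64.068·x + 165.354·y = 3479.884432
det = 6.972·165.354 − 84.522·-64.068 = 6568.003584
x = (1010.398511·165.354 − 84.522·3479.884432) / 6568.003584 = -19.344289
y = (6.972·3479.884432 − 1010.398511·-64.068) / 6568.003584 = 13.549927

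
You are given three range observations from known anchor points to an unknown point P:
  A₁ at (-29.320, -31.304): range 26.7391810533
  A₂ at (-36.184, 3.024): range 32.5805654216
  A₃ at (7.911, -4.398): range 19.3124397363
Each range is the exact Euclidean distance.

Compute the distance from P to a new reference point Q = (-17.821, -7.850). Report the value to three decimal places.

eq1: (x + 29.320)² + (y + 31.304)² = 26.7391810533²
eq2: (x + 36.184)² + (y − 3.024)² = 32.5805654216²
eq3: (x − 7.911)² + (y + 4.398)² = 19.3124397363²
eq2−eq1, eq2−eq3 (x²,y² cancel):
  13.728·x − 68.656·y = 867.685824
  88.190·x − 14.844·y = -547.977192
det = 13.728·-14.844 − -68.656·88.190 = 5850.994208
x = (867.685824·-14.844 − -68.656·-547.977192) / 5850.994208 = -8.631328
y = (13.728·-547.977192 − 867.685824·88.190) / 5850.994208 = -14.364028
|P − Q| = √((-8.631328 − -17.821)² + (-14.364028 − -7.850)²) = 11.264219

11.264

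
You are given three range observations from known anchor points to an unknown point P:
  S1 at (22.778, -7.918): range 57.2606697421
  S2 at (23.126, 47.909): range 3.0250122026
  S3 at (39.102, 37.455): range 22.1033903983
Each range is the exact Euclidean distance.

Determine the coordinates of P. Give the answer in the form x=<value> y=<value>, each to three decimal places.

x=20.437 y=49.295

eq1: (x − 22.778)² + (y + 7.918)² = 57.2606697421²
eq2: (x − 23.126)² + (y − 47.909)² = 3.0250122026²
eq3: (x − 39.102)² + (y − 37.455)² = 22.1033903983²
eq3−eq1, eq3−eq2 (x²,y² cancel):
  -32.648·x − 90.746·y = -5140.535853
  -31.952·x + 20.908·y = 377.649896
det = -32.648·20.908 − -90.746·-31.952 = -3582.120576
x = (-5140.535853·20.908 − -90.746·377.649896) / -3582.120576 = 20.437086
y = (-32.648·377.649896 − -5140.535853·-31.952) / -3582.120576 = 49.294799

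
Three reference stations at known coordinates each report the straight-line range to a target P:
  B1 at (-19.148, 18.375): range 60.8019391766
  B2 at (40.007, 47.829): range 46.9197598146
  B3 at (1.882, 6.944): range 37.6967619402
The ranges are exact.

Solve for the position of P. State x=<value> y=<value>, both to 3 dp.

eq1: (x + 19.148)² + (y − 18.375)² = 60.8019391766²
eq2: (x − 40.007)² + (y − 47.829)² = 46.9197598146²
eq3: (x − 1.882)² + (y − 6.944)² = 37.6967619402²
eq1−eq3, eq1−eq2 (x²,y² cancel):
  42.060·x − 22.862·y = 1623.304478
  118.310·x + 58.908·y = 4679.298708
det = 42.060·58.908 − -22.862·118.310 = 5182.473700
x = (1623.304478·58.908 − -22.862·4679.298708) / 5182.473700 = 39.094023
y = (42.060·4679.298708 − 1623.304478·118.310) / 5182.473700 = 0.918123

x=39.094 y=0.918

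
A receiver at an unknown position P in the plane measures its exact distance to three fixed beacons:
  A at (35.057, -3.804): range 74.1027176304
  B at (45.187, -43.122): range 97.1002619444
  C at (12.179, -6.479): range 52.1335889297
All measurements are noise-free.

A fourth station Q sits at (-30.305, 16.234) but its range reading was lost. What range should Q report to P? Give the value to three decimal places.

12.707

eq1: (x − 35.057)² + (y + 3.804)² = 74.1027176304²
eq2: (x − 45.187)² + (y + 43.122)² = 97.1002619444²
eq3: (x − 12.179)² + (y + 6.479)² = 52.1335889297²
eq3−eq1, eq3−eq2 (x²,y² cancel):
  45.756·x + 5.350·y = -1720.143483
  66.016·x − 73.286·y = -2999.483404
det = 45.756·-73.286 − 5.350·66.016 = -3706.459816
x = (-1720.143483·-73.286 − 5.350·-2999.483404) / -3706.459816 = -38.341080
y = (45.756·-2999.483404 − -1720.143483·66.016) / -3706.459816 = 6.390834
|P − Q| = √((-38.341080 − -30.305)² + (6.390834 − 16.234)²) = 12.706946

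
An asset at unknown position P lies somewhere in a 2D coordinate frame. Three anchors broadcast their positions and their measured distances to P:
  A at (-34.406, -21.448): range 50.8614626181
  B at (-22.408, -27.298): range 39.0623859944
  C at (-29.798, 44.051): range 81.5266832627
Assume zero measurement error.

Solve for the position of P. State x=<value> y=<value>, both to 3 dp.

eq1: (x + 34.406)² + (y + 21.448)² = 50.8614626181²
eq2: (x + 22.408)² + (y + 27.298)² = 39.0623859944²
eq3: (x + 29.798)² + (y − 44.051)² = 81.5266832627²
eq3−eq2, eq3−eq1 (x²,y² cancel):
  14.780·x − 142.698·y = 3539.617947
  -9.216·x − 130.998·y = 2875.089839
det = 14.780·-130.998 − -142.698·-9.216 = -3251.255208
x = (3539.617947·-130.998 − -142.698·2875.089839) / -3251.255208 = 16.428517
y = (14.780·2875.089839 − 3539.617947·-9.216) / -3251.255208 = -23.103368

x=16.429 y=-23.103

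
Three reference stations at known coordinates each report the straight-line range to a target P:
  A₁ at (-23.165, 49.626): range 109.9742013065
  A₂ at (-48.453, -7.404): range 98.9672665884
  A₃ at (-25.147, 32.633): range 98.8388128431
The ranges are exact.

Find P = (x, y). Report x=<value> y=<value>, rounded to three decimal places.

x=46.436 y=-35.521

eq1: (x + 23.165)² + (y − 49.626)² = 109.9742013065²
eq2: (x + 48.453)² + (y + 7.404)² = 98.9672665884²
eq3: (x + 25.147)² + (y − 32.633)² = 98.8388128431²
eq1−eq3, eq1−eq2 (x²,y² cancel):
  -3.964·x − 33.986·y = 1023.141226
  -50.576·x − 114.060·y = 1702.960421
det = -3.964·-114.060 − -33.986·-50.576 = -1266.742096
x = (1023.141226·-114.060 − -33.986·1702.960421) / -1266.742096 = 46.436189
y = (-3.964·1702.960421 − 1023.141226·-50.576) / -1266.742096 = -35.520929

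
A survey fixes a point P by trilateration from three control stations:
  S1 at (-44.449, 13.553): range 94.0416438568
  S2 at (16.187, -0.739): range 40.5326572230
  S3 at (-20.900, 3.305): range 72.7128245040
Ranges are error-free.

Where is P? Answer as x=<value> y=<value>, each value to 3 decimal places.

eq1: (x + 44.449)² + (y − 13.553)² = 94.0416438568²
eq2: (x − 16.187)² + (y + 0.739)² = 40.5326572230²
eq3: (x + 20.900)² + (y − 3.305)² = 72.7128245040²
eq3−eq1, eq3−eq2 (x²,y² cancel):
  -47.098·x + 20.496·y = -1845.011547
  74.174·x − 8.088·y = 3459.090611
det = -47.098·-8.088 − 20.496·74.174 = -1139.341680
x = (-1845.011547·-8.088 − 20.496·3459.090611) / -1139.341680 = 49.129308
y = (-47.098·3459.090611 − -1845.011547·74.174) / -1139.341680 = 22.876687

x=49.129 y=22.877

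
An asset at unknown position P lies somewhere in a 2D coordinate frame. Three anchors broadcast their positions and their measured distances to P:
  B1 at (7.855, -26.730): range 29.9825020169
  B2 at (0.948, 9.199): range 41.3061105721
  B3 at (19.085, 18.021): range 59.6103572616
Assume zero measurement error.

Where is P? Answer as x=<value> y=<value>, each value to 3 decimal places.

eq1: (x − 7.855)² + (y + 26.730)² = 29.9825020169²
eq2: (x − 0.948)² + (y − 9.199)² = 41.3061105721²
eq3: (x − 19.085)² + (y − 18.021)² = 59.6103572616²
eq3−eq1, eq3−eq2 (x²,y² cancel):
  -22.460·x − 89.502·y = 2741.644525
  -36.274·x − 17.644·y = 1243.726561
det = -22.460·-17.644 − -89.502·-36.274 = -2850.311308
x = (2741.644525·-17.644 − -89.502·1243.726561) / -2850.311308 = -22.082654
y = (-22.460·1243.726561 − 2741.644525·-36.274) / -2850.311308 = -25.090703

x=-22.083 y=-25.091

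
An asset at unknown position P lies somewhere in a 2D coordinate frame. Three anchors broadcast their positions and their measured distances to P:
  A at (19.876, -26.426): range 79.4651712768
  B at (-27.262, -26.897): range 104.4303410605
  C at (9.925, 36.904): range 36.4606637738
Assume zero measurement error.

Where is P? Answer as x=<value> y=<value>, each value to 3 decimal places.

x=44.246 y=49.210

eq1: (x − 19.876)² + (y + 26.426)² = 79.4651712768²
eq2: (x + 27.262)² + (y + 26.897)² = 104.4303410605²
eq3: (x − 9.925)² + (y − 36.904)² = 36.4606637738²
eq1−eq3, eq1−eq2 (x²,y² cancel):
  -19.902·x + 126.660·y = 5352.355432
  -94.276·x − 0.942·y = -4217.706287
det = -19.902·-0.942 − 126.660·-94.276 = 11959.745844
x = (5352.355432·-0.942 − 126.660·-4217.706287) / 11959.745844 = 44.246154
y = (-19.902·-4217.706287 − 5352.355432·-94.276) / 11959.745844 = 49.210030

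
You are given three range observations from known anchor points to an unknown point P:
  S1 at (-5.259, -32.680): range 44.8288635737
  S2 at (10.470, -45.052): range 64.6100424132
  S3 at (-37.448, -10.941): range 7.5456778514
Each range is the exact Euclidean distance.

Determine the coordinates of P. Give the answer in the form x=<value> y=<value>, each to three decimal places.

eq1: (x + 5.259)² + (y + 32.680)² = 44.8288635737²
eq2: (x − 10.470)² + (y + 45.052)² = 64.6100424132²
eq3: (x + 37.448)² + (y + 10.941)² = 7.5456778514²
eq2−eq3, eq2−eq1 (x²,y² cancel):
  -95.836·x + 68.222·y = 3500.274907
  -31.458·x + 24.744·y = 1121.166448
det = -95.836·24.744 − 68.222·-31.458 = -225.238308
x = (3500.274907·24.744 − 68.222·1121.166448) / -225.238308 = -44.941666
y = (-95.836·1121.166448 − 3500.274907·-31.458) / -225.238308 = -11.825432

x=-44.942 y=-11.825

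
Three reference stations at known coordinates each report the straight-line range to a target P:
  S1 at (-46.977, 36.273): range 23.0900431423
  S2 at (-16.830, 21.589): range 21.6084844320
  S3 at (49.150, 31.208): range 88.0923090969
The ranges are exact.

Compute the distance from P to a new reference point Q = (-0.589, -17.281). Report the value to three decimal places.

49.170

eq1: (x + 46.977)² + (y − 36.273)² = 23.0900431423²
eq2: (x + 16.830)² + (y − 21.589)² = 21.6084844320²
eq3: (x − 49.150)² + (y − 31.208)² = 88.0923090969²
eq2−eq1, eq2−eq3 (x²,y² cancel):
  -60.294·x + 29.368·y = 2707.011744
  131.960·x + 19.238·y = -4653.000380
det = -60.294·19.238 − 29.368·131.960 = -5035.337252
x = (2707.011744·19.238 − 29.368·-4653.000380) / -5035.337252 = -37.480470
y = (-60.294·-4653.000380 − 2707.011744·131.960) / -5035.337252 = 15.226242
|P − Q| = √((-37.480470 − -0.589)² + (15.226242 − -17.281)²) = 49.170127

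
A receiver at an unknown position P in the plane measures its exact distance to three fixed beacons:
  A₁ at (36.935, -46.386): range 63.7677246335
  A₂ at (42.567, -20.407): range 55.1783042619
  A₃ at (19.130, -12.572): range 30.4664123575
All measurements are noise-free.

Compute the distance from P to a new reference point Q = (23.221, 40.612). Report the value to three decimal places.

54.692

eq1: (x − 36.935)² + (y + 46.386)² = 63.7677246335²
eq2: (x − 42.567)² + (y + 20.407)² = 55.1783042619²
eq3: (x − 19.130)² + (y + 12.572)² = 30.4664123575²
eq2−eq1, eq2−eq3 (x²,y² cancel):
  -11.264·x − 51.958·y = 265.782639
  -46.874·x + 15.670·y = 412.059925
det = -11.264·15.670 − -51.958·-46.874 = -2611.986172
x = (265.782639·15.670 − -51.958·412.059925) / -2611.986172 = -9.791255
y = (-11.264·412.059925 − 265.782639·-46.874) / -2611.986172 = -2.992685
|P − Q| = √((-9.791255 − 23.221)² + (-2.992685 − 40.612)²) = 54.691659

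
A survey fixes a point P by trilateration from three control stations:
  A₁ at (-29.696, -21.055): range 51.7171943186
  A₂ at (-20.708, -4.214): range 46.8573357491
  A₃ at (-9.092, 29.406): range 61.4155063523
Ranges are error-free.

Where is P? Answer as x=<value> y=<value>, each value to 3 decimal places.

eq1: (x + 29.696)² + (y + 21.055)² = 51.7171943186²
eq2: (x + 20.708)² + (y + 4.214)² = 46.8573357491²
eq3: (x + 9.092)² + (y − 29.406)² = 61.4155063523²
eq2−eq1, eq2−eq3 (x²,y² cancel):
  -17.976·x − 33.682·y = 399.528106
  23.232·x + 67.240·y = -1075.456267
det = -17.976·67.240 − -33.682·23.232 = -426.206016
x = (399.528106·67.240 − -33.682·-1075.456267) / -426.206016 = 21.959446
y = (-17.976·-1075.456267 − 399.528106·23.232) / -426.206016 = -23.581471

x=21.959 y=-23.581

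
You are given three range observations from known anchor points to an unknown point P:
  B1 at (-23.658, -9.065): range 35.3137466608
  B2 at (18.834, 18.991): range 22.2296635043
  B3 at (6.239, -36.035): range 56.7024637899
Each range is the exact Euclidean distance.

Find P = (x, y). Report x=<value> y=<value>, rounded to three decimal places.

eq1: (x + 23.658)² + (y + 9.065)² = 35.3137466608²
eq2: (x − 18.834)² + (y − 18.991)² = 22.2296635043²
eq3: (x − 6.239)² + (y + 36.035)² = 56.7024637899²
eq2−eq1, eq2−eq3 (x²,y² cancel):
  -84.984·x − 56.112·y = -826.405212
  -25.190·x − 110.052·y = -2098.942751
det = -84.984·-110.052 − -56.112·-25.190 = 7939.197888
x = (-826.405212·-110.052 − -56.112·-2098.942751) / 7939.197888 = -3.379224
y = (-84.984·-2098.942751 − -826.405212·-25.190) / 7939.197888 = 19.845758

x=-3.379 y=19.846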